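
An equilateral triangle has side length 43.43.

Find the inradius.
r = Area/s with s the semi-perimeter.
Area = (√3/4)·43.43² = (√3/4)·1886.1649 ≈ 0.433013·1886.1649 ≈ 816.733
s = 3·43.43/2 = 65.145
r ≈ 816.733/65.145 ≈ 12.5372
(Equivalently r = side/(2√3) = 43.43/3.4641 ≈ 12.5372.)

r = 12.54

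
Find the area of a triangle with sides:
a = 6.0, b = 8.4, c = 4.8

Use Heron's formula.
s = (6.0 + 8.4 + 4.8)/2 = 19.2/2 = 9.6
s − a = 3.6, s − b = 1.2, s − c = 4.8
s(s−a)(s−b)(s−c) = 9.6·3.6·1.2·4.8 ≈ 199.066
Area = √199.066 ≈ 14.1091

Area = 14.11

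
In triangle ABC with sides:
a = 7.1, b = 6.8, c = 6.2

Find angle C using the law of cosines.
c² = a² + b² − 2ab·cos(C)  ⇒  cos(C) = (a² + b² − c²)/(2ab)
cos(C) = (7.1² + 6.8² − 6.2²)/(2·7.1·6.8) = (50.41 + 46.24 − 38.44)/96.56 = 58.21/96.56 ≈ 0.602838
C = arccos(0.602838) ≈ 52.9266°

C = 52.93°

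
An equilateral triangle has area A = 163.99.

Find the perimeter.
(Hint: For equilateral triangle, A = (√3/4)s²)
A = (√3/4)s²  ⇒  s² = 4A/√3 = 4·163.99/√3 = 655.96/1.73205 ≈ 378.719
s ≈ √378.719 ≈ 19.4607
Perimeter = 3s ≈ 3·19.4607 ≈ 58.3821

Perimeter = 58.38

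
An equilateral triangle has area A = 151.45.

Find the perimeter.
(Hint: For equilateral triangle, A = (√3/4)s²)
A = (√3/4)s²  ⇒  s² = 4A/√3 = 4·151.45/√3 = 605.8/1.73205 ≈ 349.759
s ≈ √349.759 ≈ 18.7018
Perimeter = 3s ≈ 3·18.7018 ≈ 56.1055

Perimeter = 56.11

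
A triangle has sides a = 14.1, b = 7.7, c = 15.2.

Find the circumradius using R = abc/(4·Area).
First find the area with Heron's formula.
s = (14.1 + 7.7 + 15.2)/2 = 18.5
Area = √(s(s−a)(s−b)(s−c)) = √(18.5·4.4·10.8·3.3) ≈ √2901.1 ≈ 53.8618
abc = 14.1·7.7·15.2 = 1650.264
R = abc/(4·Area) ≈ 1650.264/(4·53.8618) = 1650.264/215.447 ≈ 7.65971

R = 7.66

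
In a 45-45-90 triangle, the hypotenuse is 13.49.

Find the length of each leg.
In a 45-45-90 triangle hypotenuse = leg·√2, so leg = hypotenuse/√2.
Leg = 13.49/√2 ≈ 13.49/1.41421 ≈ 9.53887

Each leg = 9.539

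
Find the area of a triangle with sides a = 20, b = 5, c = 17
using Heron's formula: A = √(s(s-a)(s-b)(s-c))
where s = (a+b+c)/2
s = (20 + 5 + 17)/2 = 42/2 = 21
s − a = 1, s − b = 16, s − c = 4
s(s−a)(s−b)(s−c) = 21·1·16·4 = 1344
Area = √1344 ≈ 36.6606

s = 21.0, Area = 36.66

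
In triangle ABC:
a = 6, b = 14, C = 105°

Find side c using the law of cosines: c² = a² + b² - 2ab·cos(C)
c² = 6² + 14² − 2·6·14·cos(105°)
cos(105°) ≈ -0.258819
c² ≈ 36 + 196 − 168·(-0.258819) ≈ 232 + 43.4816 ≈ 275.482
c ≈ √275.482 ≈ 16.5976

c = 16.6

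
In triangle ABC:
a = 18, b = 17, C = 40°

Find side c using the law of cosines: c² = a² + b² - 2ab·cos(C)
c² = 18² + 17² − 2·18·17·cos(40°)
cos(40°) ≈ 0.766044
c² ≈ 324 + 289 − 612·(0.766044) ≈ 613 − 468.819 ≈ 144.181
c ≈ √144.181 ≈ 12.0075

c = 12.01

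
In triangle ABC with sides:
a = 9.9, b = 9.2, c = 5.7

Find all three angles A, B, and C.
Law of cosines for each angle (a² = 98.01, b² = 84.64, c² = 32.49):
cos(A) = (b² + c² − a²)/(2bc) = (84.64 + 32.49 − 98.01)/(2·9.2·5.7) = 19.12/104.88 ≈ 0.182304  ⇒  A ≈ 79.496°
cos(B) = (a² + c² − b²)/(2ac) = (98.01 + 32.49 − 84.64)/(2·9.9·5.7) = 45.86/112.86 ≈ 0.406344  ⇒  B ≈ 66.0246°
cos(C) = (a² + b² − c²)/(2ab) = (98.01 + 84.64 − 32.49)/(2·9.9·9.2) = 150.16/182.16 ≈ 0.82433  ⇒  C ≈ 34.4794°
Check: A + B + C ≈ 180°

A = 79.5°, B = 66.02°, C = 34.48°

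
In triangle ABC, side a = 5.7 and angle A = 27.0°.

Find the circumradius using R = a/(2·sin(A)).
R = a/(2·sin(A)) = 5.7/(2·sin(27.0°))
sin(27.0°) ≈ 0.45399
R ≈ 5.7/(2·0.45399) = 5.7/0.907981 ≈ 6.27766

R = 6.278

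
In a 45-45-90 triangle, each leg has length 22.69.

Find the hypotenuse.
In a 45-45-90 triangle the sides are in ratio 1 : 1 : √2, so hypotenuse = leg·√2.
Hypotenuse = 22.69·√2 ≈ 22.69·1.41421 ≈ 32.0885

Hypotenuse = 22.69√2 = 32.09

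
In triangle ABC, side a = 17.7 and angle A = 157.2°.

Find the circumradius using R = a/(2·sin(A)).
R = a/(2·sin(A)) = 17.7/(2·sin(157.2°))
sin(157.2°) ≈ 0.387516
R ≈ 17.7/(2·0.387516) = 17.7/0.775031 ≈ 22.8378

R = 22.84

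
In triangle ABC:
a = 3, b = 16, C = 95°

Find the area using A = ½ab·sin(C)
A = ½·a·b·sin(C) = ½·3·16·sin(95°)
sin(95°) ≈ 0.996195
A ≈ ½·48·0.996195 = 24·0.996195 ≈ 23.9087

Area = 23.91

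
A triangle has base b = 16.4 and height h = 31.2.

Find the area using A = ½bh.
A = ½·b·h = ½·16.4·31.2 = ½·511.68 = 255.84

Area = 255.84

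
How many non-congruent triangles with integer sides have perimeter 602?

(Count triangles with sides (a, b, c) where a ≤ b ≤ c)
Let a ≤ b ≤ c with a + b + c = 602. The only binding inequality is a + b > c, i.e. 602 − c > c, so c < 602/2; and c ≥ 602/3 since c is the largest side.
So 201 ≤ c ≤ 300. For each c, b runs from ⌈(602 − c)/2⌉ up to c (then a = 602 − b − c satisfies 1 ≤ a ≤ b automatically), giving c − ⌈(602 − c)/2⌉ + 1 choices.
Summing over c: 1 + 3 + 4 + 6 + … + 148 + 150  (100 terms, c = 201, …, 300) = 7550
Check (closed form: nearest integer to p²/48 for even p, (p+3)²/48 for odd p): 602²/48 = 362404/48 ≈ 7550.08 → 7550

7550 triangles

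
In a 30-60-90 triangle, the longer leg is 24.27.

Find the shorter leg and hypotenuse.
In a 30-60-90 triangle the sides are in ratio 1 : √3 : 2, so short leg = long leg/√3 and hypotenuse = 2·(short leg).
Short leg = 24.27/√3 ≈ 24.27/1.73205 ≈ 14.0123
Hypotenuse = 2·14.0123 ≈ 28.0246

Short leg = 14.01, Hypotenuse = 28.02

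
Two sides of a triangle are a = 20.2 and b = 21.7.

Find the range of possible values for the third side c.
Triangle inequality: |a − b| < c < a + b
|a − b| = |20.2 − 21.7| = 1.5
a + b = 20.2 + 21.7 = 41.9

1.5 < c < 41.9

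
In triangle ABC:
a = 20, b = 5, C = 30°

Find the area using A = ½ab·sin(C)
A = ½·a·b·sin(C) = ½·20·5·sin(30°)
sin(30°) ≈ 0.5
A ≈ ½·100·0.5 = 50·0.5 ≈ 25

Area = 25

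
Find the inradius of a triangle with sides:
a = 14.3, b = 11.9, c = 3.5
r = Area/s where s is the semi-perimeter.
s = (14.3 + 11.9 + 3.5)/2 = 29.7/2 = 14.85
Area = √(s(s−a)(s−b)(s−c)) = √(14.85·0.55·2.95·11.35) ≈ √273.468 ≈ 16.5369
r ≈ 16.5369/14.85 ≈ 1.11359

r = 1.114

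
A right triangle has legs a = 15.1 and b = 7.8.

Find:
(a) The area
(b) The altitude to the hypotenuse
(a) The legs are perpendicular, so Area = ½·a·b = ½·15.1·7.8 = ½·117.78 = 58.89
(b) Hypotenuse c = √(a² + b²) = √(228.01 + 60.84) = √288.85 ≈ 16.9956
    Area = ½·c·h_c  ⇒  h_c = 2·Area/c = 117.78/16.9956 ≈ 6.93003

Area = 58.89, h_c = 6.93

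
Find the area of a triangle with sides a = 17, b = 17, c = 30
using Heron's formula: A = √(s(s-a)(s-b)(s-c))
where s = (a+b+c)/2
s = (17 + 17 + 30)/2 = 64/2 = 32
s − a = 15, s − b = 15, s − c = 2
s(s−a)(s−b)(s−c) = 32·15·15·2 = 14400
Area = √14400 ≈ 120

s = 32.0, Area = 120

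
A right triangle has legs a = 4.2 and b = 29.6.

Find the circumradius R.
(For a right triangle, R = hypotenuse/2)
Hypotenuse c = √(a² + b²) = √(17.64 + 876.16) = √893.8 ≈ 29.8965
R = c/2 ≈ 29.8965/2 ≈ 14.9482

R = 14.95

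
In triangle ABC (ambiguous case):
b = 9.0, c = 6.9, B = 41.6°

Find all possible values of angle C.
b/sin(B) = c/sin(C)  ⇒  sin(C) = c·sin(B)/b = 6.9·sin(41.6°)/9.0
sin(41.6°) ≈ 0.663926
sin(C) ≈ 6.9·0.663926/9.0 ≈ 4.58109/9.0 ≈ 0.50901
Candidate 1: C₁ = arcsin(0.50901) ≈ 30.5979°  →  A = 180° − 41.6° − 30.5979° ≈ 107.802° > 0, valid
Candidate 2: C₂ = 180° − C₁ ≈ 149.402°  →  A = 180° − 41.6° − 149.402° ≈ -11.0021° ≤ 0, not a valid triangle

C = 30.6° (one solution)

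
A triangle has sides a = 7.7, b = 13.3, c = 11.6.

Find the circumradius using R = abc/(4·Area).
First find the area with Heron's formula.
s = (7.7 + 13.3 + 11.6)/2 = 16.3
Area = √(s(s−a)(s−b)(s−c)) = √(16.3·8.6·3·4.7) ≈ √1976.54 ≈ 44.4583
abc = 7.7·13.3·11.6 = 1187.956
R = abc/(4·Area) ≈ 1187.956/(4·44.4583) = 1187.956/177.833 ≈ 6.68017

R = 6.68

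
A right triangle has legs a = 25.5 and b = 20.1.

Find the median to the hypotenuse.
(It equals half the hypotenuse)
Hypotenuse c = √(a² + b²) = √(650.25 + 404.01) = √1054.26 ≈ 32.4694
Median to hypotenuse = c/2 ≈ 32.4694/2 ≈ 16.2347

Median = 16.23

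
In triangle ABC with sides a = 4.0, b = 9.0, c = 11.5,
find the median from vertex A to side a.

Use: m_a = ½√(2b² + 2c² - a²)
m_a = ½√(2·9.0² + 2·11.5² − 4.0²) = ½√(2·81 + 2·132.25 − 16) = ½√(162 + 264.5 − 16) = ½√410.5
√410.5 ≈ 20.2608, so m_a ≈ 10.1304

m_a = 10.13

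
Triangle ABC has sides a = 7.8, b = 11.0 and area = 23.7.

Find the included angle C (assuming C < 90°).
Area = ½·a·b·sin(C)  ⇒  sin(C) = 2·Area/(a·b) = 2·23.7/(7.8·11.0) = 47.4/85.8 ≈ 0.552448
C = arcsin(0.552448) ≈ 33.5351° (taking the acute solution since C < 90°)

C = 33.54°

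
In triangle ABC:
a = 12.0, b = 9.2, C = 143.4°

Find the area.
Two sides and the included angle (SAS): A = ½·a·b·sin(C) = ½·12.0·9.2·sin(143.4°)
sin(143.4°) ≈ 0.596225
A ≈ ½·110.4·0.596225 = 55.2·0.596225 ≈ 32.9116

Area = 32.91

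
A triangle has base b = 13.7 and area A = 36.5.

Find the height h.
A = ½·b·h  ⇒  h = 2A/b = 2·36.5/13.7 = 73/13.7 ≈ 5.32847

h = 5.328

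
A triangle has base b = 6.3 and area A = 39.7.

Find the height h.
A = ½·b·h  ⇒  h = 2A/b = 2·39.7/6.3 = 79.4/6.3 ≈ 12.6032

h = 12.6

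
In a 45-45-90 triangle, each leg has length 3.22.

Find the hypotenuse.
In a 45-45-90 triangle the sides are in ratio 1 : 1 : √2, so hypotenuse = leg·√2.
Hypotenuse = 3.22·√2 ≈ 3.22·1.41421 ≈ 4.55377

Hypotenuse = 3.22√2 = 4.554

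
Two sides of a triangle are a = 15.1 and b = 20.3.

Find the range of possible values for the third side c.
Triangle inequality: |a − b| < c < a + b
|a − b| = |15.1 − 20.3| = 5.2
a + b = 15.1 + 20.3 = 35.4

5.2 < c < 35.4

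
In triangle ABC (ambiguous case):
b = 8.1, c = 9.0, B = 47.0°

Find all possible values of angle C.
b/sin(B) = c/sin(C)  ⇒  sin(C) = c·sin(B)/b = 9.0·sin(47.0°)/8.1
sin(47.0°) ≈ 0.731354
sin(C) ≈ 9.0·0.731354/8.1 ≈ 6.58218/8.1 ≈ 0.812615
Candidate 1: C₁ = arcsin(0.812615) ≈ 54.3522°  →  A = 180° − 47.0° − 54.3522° ≈ 78.6478° > 0, valid
Candidate 2: C₂ = 180° − C₁ ≈ 125.648°  →  A = 180° − 47.0° − 125.648° ≈ 7.35224° > 0, valid

C = 54.35° or C = 125.6° (two solutions)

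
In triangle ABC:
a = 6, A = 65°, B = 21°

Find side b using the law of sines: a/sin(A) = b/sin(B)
a/sin(A) = b/sin(B)  ⇒  b = a·sin(B)/sin(A) = 6·sin(21°)/sin(65°)
sin(21°) ≈ 0.358368, sin(65°) ≈ 0.906308
b ≈ 6·0.358368/0.906308 ≈ 2.15021/0.906308 ≈ 2.37249

b = 2.372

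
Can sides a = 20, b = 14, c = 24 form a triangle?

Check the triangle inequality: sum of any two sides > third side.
a + b vs c: 20 + 14 = 34 > 24  ✓
a + c vs b: 20 + 24 = 44 > 14  ✓
b + c vs a: 14 + 24 = 38 > 20  ✓

Yes, triangle inequality satisfied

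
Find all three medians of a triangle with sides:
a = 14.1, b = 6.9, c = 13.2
Median formula: m_a = ½√(2b² + 2c² − a²) (and cyclically). a² = 198.81, b² = 47.61, c² = 174.24.
m_a = ½√(2·47.61 + 2·174.24 − 198.81) = ½√244.89 ≈ ½·15.649 ≈ 7.82448
m_b = ½√(2·198.81 + 2·174.24 − 47.61) = ½√698.49 ≈ ½·26.429 ≈ 13.2145
m_c = ½√(2·198.81 + 2·47.61 − 174.24) = ½√318.6 ≈ ½·17.8494 ≈ 8.92468

m_a = 7.824, m_b = 13.21, m_c = 8.925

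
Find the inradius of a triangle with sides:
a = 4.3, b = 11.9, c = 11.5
r = Area/s where s is the semi-perimeter.
s = (4.3 + 11.9 + 11.5)/2 = 27.7/2 = 13.85
Area = √(s(s−a)(s−b)(s−c)) = √(13.85·9.55·1.95·2.35) ≈ √606.116 ≈ 24.6194
r ≈ 24.6194/13.85 ≈ 1.77758

r = 1.778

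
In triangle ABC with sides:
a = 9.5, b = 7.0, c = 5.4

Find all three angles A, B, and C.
Law of cosines for each angle (a² = 90.25, b² = 49, c² = 29.16):
cos(A) = (b² + c² − a²)/(2bc) = (49 + 29.16 − 90.25)/(2·7.0·5.4) = -12.09/75.6 ≈ -0.159921  ⇒  A ≈ 99.2023°
cos(B) = (a² + c² − b²)/(2ac) = (90.25 + 29.16 − 49)/(2·9.5·5.4) = 70.41/102.6 ≈ 0.686257  ⇒  B ≈ 46.6654°
cos(C) = (a² + b² − c²)/(2ab) = (90.25 + 49 − 29.16)/(2·9.5·7.0) = 110.09/133 ≈ 0.827744  ⇒  C ≈ 34.1323°
Check: A + B + C ≈ 180°

A = 99.2°, B = 46.67°, C = 34.13°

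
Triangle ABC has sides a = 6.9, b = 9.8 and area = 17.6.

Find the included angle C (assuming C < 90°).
Area = ½·a·b·sin(C)  ⇒  sin(C) = 2·Area/(a·b) = 2·17.6/(6.9·9.8) = 35.2/67.62 ≈ 0.520556
C = arcsin(0.520556) ≈ 31.3696° (taking the acute solution since C < 90°)

C = 31.37°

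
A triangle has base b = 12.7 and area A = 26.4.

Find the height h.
A = ½·b·h  ⇒  h = 2A/b = 2·26.4/12.7 = 52.8/12.7 ≈ 4.15748

h = 4.157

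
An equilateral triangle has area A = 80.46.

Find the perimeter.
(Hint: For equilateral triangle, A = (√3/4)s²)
A = (√3/4)s²  ⇒  s² = 4A/√3 = 4·80.46/√3 = 321.84/1.73205 ≈ 185.814
s ≈ √185.814 ≈ 13.6314
Perimeter = 3s ≈ 3·13.6314 ≈ 40.8941

Perimeter = 40.89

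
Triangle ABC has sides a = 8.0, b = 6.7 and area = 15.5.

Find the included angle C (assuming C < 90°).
Area = ½·a·b·sin(C)  ⇒  sin(C) = 2·Area/(a·b) = 2·15.5/(8.0·6.7) = 31/53.6 ≈ 0.578358
C = arcsin(0.578358) ≈ 35.3352° (taking the acute solution since C < 90°)

C = 35.34°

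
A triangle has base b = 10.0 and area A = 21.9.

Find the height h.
A = ½·b·h  ⇒  h = 2A/b = 2·21.9/10.0 = 43.8/10.0 ≈ 4.38

h = 4.38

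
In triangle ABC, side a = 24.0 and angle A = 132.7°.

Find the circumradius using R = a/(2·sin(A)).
R = a/(2·sin(A)) = 24.0/(2·sin(132.7°))
sin(132.7°) ≈ 0.734915
R ≈ 24.0/(2·0.734915) = 24.0/1.46983 ≈ 16.3284

R = 16.33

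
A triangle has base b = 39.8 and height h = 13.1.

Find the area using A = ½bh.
A = ½·b·h = ½·39.8·13.1 = ½·521.38 = 260.69

Area = 260.69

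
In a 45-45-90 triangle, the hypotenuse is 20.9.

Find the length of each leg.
In a 45-45-90 triangle hypotenuse = leg·√2, so leg = hypotenuse/√2.
Leg = 20.9/√2 ≈ 20.9/1.41421 ≈ 14.7785

Each leg = 14.78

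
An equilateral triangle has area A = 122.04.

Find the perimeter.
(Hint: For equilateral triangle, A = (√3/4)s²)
A = (√3/4)s²  ⇒  s² = 4A/√3 = 4·122.04/√3 = 488.16/1.73205 ≈ 281.839
s ≈ √281.839 ≈ 16.7881
Perimeter = 3s ≈ 3·16.7881 ≈ 50.3642

Perimeter = 50.36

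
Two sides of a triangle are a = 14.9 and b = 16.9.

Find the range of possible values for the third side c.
Triangle inequality: |a − b| < c < a + b
|a − b| = |14.9 − 16.9| = 2
a + b = 14.9 + 16.9 = 31.8

2 < c < 31.8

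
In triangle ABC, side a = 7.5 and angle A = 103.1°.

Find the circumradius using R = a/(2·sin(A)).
R = a/(2·sin(A)) = 7.5/(2·sin(103.1°))
sin(103.1°) ≈ 0.973976
R ≈ 7.5/(2·0.973976) = 7.5/1.94795 ≈ 3.8502

R = 3.85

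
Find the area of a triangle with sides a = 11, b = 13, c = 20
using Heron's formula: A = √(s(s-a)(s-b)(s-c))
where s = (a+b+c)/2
s = (11 + 13 + 20)/2 = 44/2 = 22
s − a = 11, s − b = 9, s − c = 2
s(s−a)(s−b)(s−c) = 22·11·9·2 = 4356
Area = √4356 ≈ 66

s = 22.0, Area = 66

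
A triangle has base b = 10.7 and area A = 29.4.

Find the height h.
A = ½·b·h  ⇒  h = 2A/b = 2·29.4/10.7 = 58.8/10.7 ≈ 5.49533

h = 5.495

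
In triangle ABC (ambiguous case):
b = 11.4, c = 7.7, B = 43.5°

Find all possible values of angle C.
b/sin(B) = c/sin(C)  ⇒  sin(C) = c·sin(B)/b = 7.7·sin(43.5°)/11.4
sin(43.5°) ≈ 0.688355
sin(C) ≈ 7.7·0.688355/11.4 ≈ 5.30033/11.4 ≈ 0.464941
Candidate 1: C₁ = arcsin(0.464941) ≈ 27.7064°  →  A = 180° − 43.5° − 27.7064° ≈ 108.794° > 0, valid
Candidate 2: C₂ = 180° − C₁ ≈ 152.294°  →  A = 180° − 43.5° − 152.294° ≈ -15.7936° ≤ 0, not a valid triangle

C = 27.71° (one solution)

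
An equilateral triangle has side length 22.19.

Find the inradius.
r = Area/s with s the semi-perimeter.
Area = (√3/4)·22.19² = (√3/4)·492.3961 ≈ 0.433013·492.3961 ≈ 213.214
s = 3·22.19/2 = 33.285
r ≈ 213.214/33.285 ≈ 6.4057
(Equivalently r = side/(2√3) = 22.19/3.4641 ≈ 6.4057.)

r = 6.406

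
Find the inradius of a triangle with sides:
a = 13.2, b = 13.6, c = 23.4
r = Area/s where s is the semi-perimeter.
s = (13.2 + 13.6 + 23.4)/2 = 50.2/2 = 25.1
Area = √(s(s−a)(s−b)(s−c)) = √(25.1·11.9·11.5·1.7) ≈ √5839.39 ≈ 76.4159
r ≈ 76.4159/25.1 ≈ 3.04446

r = 3.044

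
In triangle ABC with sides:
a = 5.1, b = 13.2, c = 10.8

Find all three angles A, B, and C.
Law of cosines for each angle (a² = 26.01, b² = 174.24, c² = 116.64):
cos(A) = (b² + c² − a²)/(2bc) = (174.24 + 116.64 − 26.01)/(2·13.2·10.8) = 264.87/285.12 ≈ 0.928977  ⇒  A ≈ 21.7241°
cos(B) = (a² + c² − b²)/(2ac) = (26.01 + 116.64 − 174.24)/(2·5.1·10.8) = -31.59/110.16 ≈ -0.286765  ⇒  B ≈ 106.664°
cos(C) = (a² + b² − c²)/(2ab) = (26.01 + 174.24 − 116.64)/(2·5.1·13.2) = 83.61/134.64 ≈ 0.620989  ⇒  C ≈ 51.6116°
Check: A + B + C ≈ 180°

A = 21.72°, B = 106.7°, C = 51.61°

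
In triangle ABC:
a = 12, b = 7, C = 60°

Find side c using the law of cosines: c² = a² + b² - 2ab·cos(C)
c² = 12² + 7² − 2·12·7·cos(60°)
cos(60°) ≈ 0.5
c² ≈ 144 + 49 − 168·(0.5) ≈ 193 − 84 ≈ 109
c ≈ √109 ≈ 10.4403

c = 10.44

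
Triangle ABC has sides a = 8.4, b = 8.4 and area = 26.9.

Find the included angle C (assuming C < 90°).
Area = ½·a·b·sin(C)  ⇒  sin(C) = 2·Area/(a·b) = 2·26.9/(8.4·8.4) = 53.8/70.56 ≈ 0.762472
C = arcsin(0.762472) ≈ 49.6826° (taking the acute solution since C < 90°)

C = 49.68°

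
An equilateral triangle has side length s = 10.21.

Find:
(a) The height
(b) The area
(a) The height splits the triangle into two 30-60-90 halves: h = s·√3/2 = 10.21·1.73205/2 ≈ 17.6842/2 ≈ 8.84212
(b) Area = (√3/4)·s² = (√3/4)·10.21² = (√3/4)·104.2441 ≈ 0.433013·104.2441 ≈ 45.139

Height = 8.842, Area = 45.14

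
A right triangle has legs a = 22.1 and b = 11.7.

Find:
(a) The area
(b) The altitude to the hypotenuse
(a) The legs are perpendicular, so Area = ½·a·b = ½·22.1·11.7 = ½·258.57 = 129.285
(b) Hypotenuse c = √(a² + b²) = √(488.41 + 136.89) = √625.3 ≈ 25.006
    Area = ½·c·h_c  ⇒  h_c = 2·Area/c = 258.57/25.006 ≈ 10.3403

Area = 129.285, h_c = 10.34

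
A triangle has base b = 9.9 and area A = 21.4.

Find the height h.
A = ½·b·h  ⇒  h = 2A/b = 2·21.4/9.9 = 42.8/9.9 ≈ 4.32323

h = 4.323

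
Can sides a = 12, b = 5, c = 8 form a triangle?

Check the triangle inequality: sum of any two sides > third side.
a + b vs c: 12 + 5 = 17 > 8  ✓
a + c vs b: 12 + 8 = 20 > 5  ✓
b + c vs a: 5 + 8 = 13 > 12  ✓

Yes, triangle inequality satisfied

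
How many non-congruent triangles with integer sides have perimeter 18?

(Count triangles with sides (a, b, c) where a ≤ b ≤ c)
Let a ≤ b ≤ c with a + b + c = 18. The only binding inequality is a + b > c, i.e. 18 − c > c, so c < 18/2; and c ≥ 18/3 since c is the largest side.
So 6 ≤ c ≤ 8. For each c, b runs from ⌈(18 − c)/2⌉ up to c (then a = 18 − b − c satisfies 1 ≤ a ≤ b automatically), giving c − ⌈(18 − c)/2⌉ + 1 choices.
Summing over c: 1 + 2 + 4 = 7
Check (closed form: nearest integer to p²/48 for even p, (p+3)²/48 for odd p): 18²/48 = 324/48 ≈ 6.75 → 7

7 triangles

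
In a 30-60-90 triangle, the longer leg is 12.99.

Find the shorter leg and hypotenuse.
In a 30-60-90 triangle the sides are in ratio 1 : √3 : 2, so short leg = long leg/√3 and hypotenuse = 2·(short leg).
Short leg = 12.99/√3 ≈ 12.99/1.73205 ≈ 7.49978
Hypotenuse = 2·7.49978 ≈ 14.9996

Short leg = 7.5, Hypotenuse = 15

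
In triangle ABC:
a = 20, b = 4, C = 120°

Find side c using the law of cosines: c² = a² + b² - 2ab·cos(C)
c² = 20² + 4² − 2·20·4·cos(120°)
cos(120°) ≈ -0.5
c² ≈ 400 + 16 − 160·(-0.5) ≈ 416 + 80 ≈ 496
c ≈ √496 ≈ 22.2711

c = 22.27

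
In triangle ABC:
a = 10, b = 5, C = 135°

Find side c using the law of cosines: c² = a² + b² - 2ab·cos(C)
c² = 10² + 5² − 2·10·5·cos(135°)
cos(135°) ≈ -0.707107
c² ≈ 100 + 25 − 100·(-0.707107) ≈ 125 + 70.7107 ≈ 195.711
c ≈ √195.711 ≈ 13.9897

c = 13.99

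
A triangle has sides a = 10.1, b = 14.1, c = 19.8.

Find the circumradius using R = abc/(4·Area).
First find the area with Heron's formula.
s = (10.1 + 14.1 + 19.8)/2 = 22
Area = √(s(s−a)(s−b)(s−c)) = √(22·11.9·7.9·2.2) ≈ √4550.08 ≈ 67.4543
abc = 10.1·14.1·19.8 = 2819.718
R = abc/(4·Area) ≈ 2819.718/(4·67.4543) = 2819.718/269.817 ≈ 10.4505

R = 10.45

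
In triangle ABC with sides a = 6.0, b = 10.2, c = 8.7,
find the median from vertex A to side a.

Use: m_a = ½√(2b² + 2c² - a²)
m_a = ½√(2·10.2² + 2·8.7² − 6.0²) = ½√(2·104.04 + 2·75.69 − 36) = ½√(208.08 + 151.38 − 36) = ½√323.46
√323.46 ≈ 17.985, so m_a ≈ 8.9925

m_a = 8.992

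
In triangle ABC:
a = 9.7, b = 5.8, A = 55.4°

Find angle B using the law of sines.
a/sin(A) = b/sin(B)  ⇒  sin(B) = b·sin(A)/a = 5.8·sin(55.4°)/9.7
sin(55.4°) ≈ 0.823136
sin(B) ≈ 5.8·0.823136/9.7 ≈ 4.77419/9.7 ≈ 0.492185
B = arcsin(0.492185) ≈ 29.4843°
(Since b ≤ a we need B ≤ A, so the obtuse alternative 180° − 29.4843° ≈ 150.516° is rejected.)

B = 29.48°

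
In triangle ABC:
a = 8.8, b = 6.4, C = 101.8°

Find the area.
Two sides and the included angle (SAS): A = ½·a·b·sin(C) = ½·8.8·6.4·sin(101.8°)
sin(101.8°) ≈ 0.978867
A ≈ ½·56.32·0.978867 = 28.16·0.978867 ≈ 27.5649

Area = 27.56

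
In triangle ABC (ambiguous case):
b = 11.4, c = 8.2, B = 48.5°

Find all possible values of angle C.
b/sin(B) = c/sin(C)  ⇒  sin(C) = c·sin(B)/b = 8.2·sin(48.5°)/11.4
sin(48.5°) ≈ 0.748956
sin(C) ≈ 8.2·0.748956/11.4 ≈ 6.14144/11.4 ≈ 0.538723
Candidate 1: C₁ = arcsin(0.538723) ≈ 32.5967°  →  A = 180° − 48.5° − 32.5967° ≈ 98.9033° > 0, valid
Candidate 2: C₂ = 180° − C₁ ≈ 147.403°  →  A = 180° − 48.5° − 147.403° ≈ -15.9033° ≤ 0, not a valid triangle

C = 32.6° (one solution)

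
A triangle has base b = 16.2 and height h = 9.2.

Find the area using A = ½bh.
A = ½·b·h = ½·16.2·9.2 = ½·149.04 = 74.52

Area = 74.52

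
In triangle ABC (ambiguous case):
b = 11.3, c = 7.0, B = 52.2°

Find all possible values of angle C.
b/sin(B) = c/sin(C)  ⇒  sin(C) = c·sin(B)/b = 7.0·sin(52.2°)/11.3
sin(52.2°) ≈ 0.790155
sin(C) ≈ 7.0·0.790155/11.3 ≈ 5.53109/11.3 ≈ 0.489477
Candidate 1: C₁ = arcsin(0.489477) ≈ 29.3062°  →  A = 180° − 52.2° − 29.3062° ≈ 98.4938° > 0, valid
Candidate 2: C₂ = 180° − C₁ ≈ 150.694°  →  A = 180° − 52.2° − 150.694° ≈ -22.8938° ≤ 0, not a valid triangle

C = 29.31° (one solution)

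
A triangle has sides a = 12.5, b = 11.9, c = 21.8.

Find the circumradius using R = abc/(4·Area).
First find the area with Heron's formula.
s = (12.5 + 11.9 + 21.8)/2 = 23.1
Area = √(s(s−a)(s−b)(s−c)) = √(23.1·10.6·11.2·1.3) ≈ √3565.16 ≈ 59.709
abc = 12.5·11.9·21.8 = 3242.75
R = abc/(4·Area) ≈ 3242.75/(4·59.709) = 3242.75/238.836 ≈ 13.5773

R = 13.58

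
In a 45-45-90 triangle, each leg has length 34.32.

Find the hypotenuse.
In a 45-45-90 triangle the sides are in ratio 1 : 1 : √2, so hypotenuse = leg·√2.
Hypotenuse = 34.32·√2 ≈ 34.32·1.41421 ≈ 48.5358

Hypotenuse = 34.32√2 = 48.54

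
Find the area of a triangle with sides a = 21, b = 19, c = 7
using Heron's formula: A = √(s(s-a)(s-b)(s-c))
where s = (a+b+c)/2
s = (21 + 19 + 7)/2 = 47/2 = 23.5
s − a = 2.5, s − b = 4.5, s − c = 16.5
s(s−a)(s−b)(s−c) = 23.5·2.5·4.5·16.5 = 4362.1875
Area = √4362.1875 ≈ 66.0469

s = 23.5, Area = 66.05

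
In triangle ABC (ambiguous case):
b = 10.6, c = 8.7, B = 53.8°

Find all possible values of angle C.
b/sin(B) = c/sin(C)  ⇒  sin(C) = c·sin(B)/b = 8.7·sin(53.8°)/10.6
sin(53.8°) ≈ 0.80696
sin(C) ≈ 8.7·0.80696/10.6 ≈ 7.02055/10.6 ≈ 0.662316
Candidate 1: C₁ = arcsin(0.662316) ≈ 41.4768°  →  A = 180° − 53.8° − 41.4768° ≈ 84.7232° > 0, valid
Candidate 2: C₂ = 180° − C₁ ≈ 138.523°  →  A = 180° − 53.8° − 138.523° ≈ -12.3232° ≤ 0, not a valid triangle

C = 41.48° (one solution)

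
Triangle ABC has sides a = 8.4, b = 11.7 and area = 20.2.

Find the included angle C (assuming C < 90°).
Area = ½·a·b·sin(C)  ⇒  sin(C) = 2·Area/(a·b) = 2·20.2/(8.4·11.7) = 40.4/98.28 ≈ 0.41107
C = arcsin(0.41107) ≈ 24.2721° (taking the acute solution since C < 90°)

C = 24.27°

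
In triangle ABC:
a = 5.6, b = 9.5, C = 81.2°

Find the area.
Two sides and the included angle (SAS): A = ½·a·b·sin(C) = ½·5.6·9.5·sin(81.2°)
sin(81.2°) ≈ 0.988228
A ≈ ½·53.2·0.988228 = 26.6·0.988228 ≈ 26.2869

Area = 26.29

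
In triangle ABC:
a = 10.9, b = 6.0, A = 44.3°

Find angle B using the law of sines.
a/sin(A) = b/sin(B)  ⇒  sin(B) = b·sin(A)/a = 6.0·sin(44.3°)/10.9
sin(44.3°) ≈ 0.698415
sin(B) ≈ 6.0·0.698415/10.9 ≈ 4.19049/10.9 ≈ 0.384449
B = arcsin(0.384449) ≈ 22.6095°
(Since b ≤ a we need B ≤ A, so the obtuse alternative 180° − 22.6095° ≈ 157.39° is rejected.)

B = 22.61°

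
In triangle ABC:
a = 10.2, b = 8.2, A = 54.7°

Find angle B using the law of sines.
a/sin(A) = b/sin(B)  ⇒  sin(B) = b·sin(A)/a = 8.2·sin(54.7°)/10.2
sin(54.7°) ≈ 0.816138
sin(B) ≈ 8.2·0.816138/10.2 ≈ 6.69233/10.2 ≈ 0.656111
B = arcsin(0.656111) ≈ 41.0039°
(Since b ≤ a we need B ≤ A, so the obtuse alternative 180° − 41.0039° ≈ 138.996° is rejected.)

B = 41°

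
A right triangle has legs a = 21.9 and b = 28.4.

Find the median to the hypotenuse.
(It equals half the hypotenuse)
Hypotenuse c = √(a² + b²) = √(479.61 + 806.56) = √1286.17 ≈ 35.8632
Median to hypotenuse = c/2 ≈ 35.8632/2 ≈ 17.9316

Median = 17.93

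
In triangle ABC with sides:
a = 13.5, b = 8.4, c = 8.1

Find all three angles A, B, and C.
Law of cosines for each angle (a² = 182.25, b² = 70.56, c² = 65.61):
cos(A) = (b² + c² − a²)/(2bc) = (70.56 + 65.61 − 182.25)/(2·8.4·8.1) = -46.08/136.08 ≈ -0.338624  ⇒  A ≈ 109.793°
cos(B) = (a² + c² − b²)/(2ac) = (182.25 + 65.61 − 70.56)/(2·13.5·8.1) = 177.3/218.7 ≈ 0.8107  ⇒  B ≈ 35.8357°
cos(C) = (a² + b² − c²)/(2ab) = (182.25 + 70.56 − 65.61)/(2·13.5·8.4) = 187.2/226.8 ≈ 0.825397  ⇒  C ≈ 34.3713°
Check: A + B + C ≈ 180°

A = 109.8°, B = 35.84°, C = 34.37°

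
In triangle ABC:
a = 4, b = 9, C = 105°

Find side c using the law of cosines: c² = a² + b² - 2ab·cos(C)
c² = 4² + 9² − 2·4·9·cos(105°)
cos(105°) ≈ -0.258819
c² ≈ 16 + 81 − 72·(-0.258819) ≈ 97 + 18.635 ≈ 115.635
c ≈ √115.635 ≈ 10.7534

c = 10.75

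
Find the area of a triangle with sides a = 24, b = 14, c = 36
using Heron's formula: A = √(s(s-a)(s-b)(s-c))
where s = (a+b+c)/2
s = (24 + 14 + 36)/2 = 74/2 = 37
s − a = 13, s − b = 23, s − c = 1
s(s−a)(s−b)(s−c) = 37·13·23·1 = 11063
Area = √11063 ≈ 105.181

s = 37.0, Area = 105.2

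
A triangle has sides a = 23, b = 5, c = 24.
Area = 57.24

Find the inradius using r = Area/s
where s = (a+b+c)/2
s = (23 + 5 + 24)/2 = 52/2 = 26
r = Area/s = 57.24/26 ≈ 2.20154

r = 2.202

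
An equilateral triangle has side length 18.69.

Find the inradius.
r = Area/s with s the semi-perimeter.
Area = (√3/4)·18.69² = (√3/4)·349.3161 ≈ 0.433013·349.3161 ≈ 151.258
s = 3·18.69/2 = 28.035
r ≈ 151.258/28.035 ≈ 5.39534
(Equivalently r = side/(2√3) = 18.69/3.4641 ≈ 5.39534.)

r = 5.395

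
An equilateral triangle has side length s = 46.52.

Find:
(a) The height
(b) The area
(a) The height splits the triangle into two 30-60-90 halves: h = s·√3/2 = 46.52·1.73205/2 ≈ 80.575/2 ≈ 40.2875
(b) Area = (√3/4)·s² = (√3/4)·46.52² = (√3/4)·2164.1104 ≈ 0.433013·2164.1104 ≈ 937.087

Height = 40.29, Area = 937.1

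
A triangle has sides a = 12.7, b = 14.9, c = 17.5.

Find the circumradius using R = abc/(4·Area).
First find the area with Heron's formula.
s = (12.7 + 14.9 + 17.5)/2 = 22.55
Area = √(s(s−a)(s−b)(s−c)) = √(22.55·9.85·7.65·5.05) ≈ √8580.95 ≈ 92.6334
abc = 12.7·14.9·17.5 = 3311.525
R = abc/(4·Area) ≈ 3311.525/(4·92.6334) = 3311.525/370.534 ≈ 8.93717

R = 8.937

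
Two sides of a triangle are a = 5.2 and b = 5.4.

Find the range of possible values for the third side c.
Triangle inequality: |a − b| < c < a + b
|a − b| = |5.2 − 5.4| = 0.2
a + b = 5.2 + 5.4 = 10.6

0.2 < c < 10.6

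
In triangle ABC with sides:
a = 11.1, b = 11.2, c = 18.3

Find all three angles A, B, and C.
Law of cosines for each angle (a² = 123.21, b² = 125.44, c² = 334.89):
cos(A) = (b² + c² − a²)/(2bc) = (125.44 + 334.89 − 123.21)/(2·11.2·18.3) = 337.12/409.92 ≈ 0.822404  ⇒  A ≈ 34.6738°
cos(B) = (a² + c² − b²)/(2ac) = (123.21 + 334.89 − 125.44)/(2·11.1·18.3) = 332.66/406.26 ≈ 0.818835  ⇒  B ≈ 35.0316°
cos(C) = (a² + b² − c²)/(2ab) = (123.21 + 125.44 − 334.89)/(2·11.1·11.2) = -86.24/248.64 ≈ -0.346847  ⇒  C ≈ 110.295°
Check: A + B + C ≈ 180°

A = 34.67°, B = 35.03°, C = 110.3°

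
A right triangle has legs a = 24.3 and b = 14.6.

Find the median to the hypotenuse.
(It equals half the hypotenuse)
Hypotenuse c = √(a² + b²) = √(590.49 + 213.16) = √803.65 ≈ 28.3487
Median to hypotenuse = c/2 ≈ 28.3487/2 ≈ 14.1744

Median = 14.17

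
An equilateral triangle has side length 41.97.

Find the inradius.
r = Area/s with s the semi-perimeter.
Area = (√3/4)·41.97² = (√3/4)·1761.4809 ≈ 0.433013·1761.4809 ≈ 762.744
s = 3·41.97/2 = 62.955
r ≈ 762.744/62.955 ≈ 12.1157
(Equivalently r = side/(2√3) = 41.97/3.4641 ≈ 12.1157.)

r = 12.12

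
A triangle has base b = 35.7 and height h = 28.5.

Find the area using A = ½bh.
A = ½·b·h = ½·35.7·28.5 = ½·1017.45 = 508.725

Area = 508.725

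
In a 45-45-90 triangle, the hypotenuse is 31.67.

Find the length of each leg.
In a 45-45-90 triangle hypotenuse = leg·√2, so leg = hypotenuse/√2.
Leg = 31.67/√2 ≈ 31.67/1.41421 ≈ 22.3941

Each leg = 22.39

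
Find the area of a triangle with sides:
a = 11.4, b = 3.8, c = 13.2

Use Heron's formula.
s = (11.4 + 3.8 + 13.2)/2 = 28.4/2 = 14.2
s − a = 2.8, s − b = 10.4, s − c = 1
s(s−a)(s−b)(s−c) = 14.2·2.8·10.4·1 ≈ 413.504
Area = √413.504 ≈ 20.3348

Area = 20.33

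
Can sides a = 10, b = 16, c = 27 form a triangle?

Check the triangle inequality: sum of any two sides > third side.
a + b vs c: 10 + 16 = 26 ≤ 27  ✗
a + c vs b: 10 + 27 = 37 > 16  ✓
b + c vs a: 16 + 27 = 43 > 10  ✓

No: 10 + 16 = 26 is not > 27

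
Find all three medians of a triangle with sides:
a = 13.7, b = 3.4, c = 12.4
Median formula: m_a = ½√(2b² + 2c² − a²) (and cyclically). a² = 187.69, b² = 11.56, c² = 153.76.
m_a = ½√(2·11.56 + 2·153.76 − 187.69) = ½√142.95 ≈ ½·11.9562 ≈ 5.97808
m_b = ½√(2·187.69 + 2·153.76 − 11.56) = ½√671.34 ≈ ½·25.9102 ≈ 12.9551
m_c = ½√(2·187.69 + 2·11.56 − 153.76) = ½√244.74 ≈ ½·15.6442 ≈ 7.82208

m_a = 5.978, m_b = 12.96, m_c = 7.822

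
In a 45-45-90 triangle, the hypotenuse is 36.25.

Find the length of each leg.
In a 45-45-90 triangle hypotenuse = leg·√2, so leg = hypotenuse/√2.
Leg = 36.25/√2 ≈ 36.25/1.41421 ≈ 25.6326

Each leg = 25.63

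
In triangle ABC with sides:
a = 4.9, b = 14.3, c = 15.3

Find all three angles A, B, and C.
Law of cosines for each angle (a² = 24.01, b² = 204.49, c² = 234.09):
cos(A) = (b² + c² − a²)/(2bc) = (204.49 + 234.09 − 24.01)/(2·14.3·15.3) = 414.57/437.58 ≈ 0.947415  ⇒  A ≈ 18.6633°
cos(B) = (a² + c² − b²)/(2ac) = (24.01 + 234.09 − 204.49)/(2·4.9·15.3) = 53.61/149.94 ≈ 0.357543  ⇒  B ≈ 69.0506°
cos(C) = (a² + b² − c²)/(2ab) = (24.01 + 204.49 − 234.09)/(2·4.9·14.3) = -5.59/140.14 ≈ -0.0398887  ⇒  C ≈ 92.2861°
Check: A + B + C ≈ 180°

A = 18.66°, B = 69.05°, C = 92.29°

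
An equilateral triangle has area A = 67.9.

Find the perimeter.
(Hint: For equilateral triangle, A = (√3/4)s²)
A = (√3/4)s²  ⇒  s² = 4A/√3 = 4·67.9/√3 = 271.6/1.73205 ≈ 156.808
s ≈ √156.808 ≈ 12.5223
Perimeter = 3s ≈ 3·12.5223 ≈ 37.5669

Perimeter = 37.57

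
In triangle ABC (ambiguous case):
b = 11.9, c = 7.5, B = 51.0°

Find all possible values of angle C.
b/sin(B) = c/sin(C)  ⇒  sin(C) = c·sin(B)/b = 7.5·sin(51.0°)/11.9
sin(51.0°) ≈ 0.777146
sin(C) ≈ 7.5·0.777146/11.9 ≈ 5.82859/11.9 ≈ 0.489798
Candidate 1: C₁ = arcsin(0.489798) ≈ 29.3273°  →  A = 180° − 51.0° − 29.3273° ≈ 99.6727° > 0, valid
Candidate 2: C₂ = 180° − C₁ ≈ 150.673°  →  A = 180° − 51.0° − 150.673° ≈ -21.6727° ≤ 0, not a valid triangle

C = 29.33° (one solution)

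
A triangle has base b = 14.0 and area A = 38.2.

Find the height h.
A = ½·b·h  ⇒  h = 2A/b = 2·38.2/14.0 = 76.4/14.0 ≈ 5.45714

h = 5.457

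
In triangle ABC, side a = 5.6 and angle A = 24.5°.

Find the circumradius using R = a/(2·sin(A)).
R = a/(2·sin(A)) = 5.6/(2·sin(24.5°))
sin(24.5°) ≈ 0.414693
R ≈ 5.6/(2·0.414693) = 5.6/0.829386 ≈ 6.75198

R = 6.752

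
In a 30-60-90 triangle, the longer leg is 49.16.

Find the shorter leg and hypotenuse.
In a 30-60-90 triangle the sides are in ratio 1 : √3 : 2, so short leg = long leg/√3 and hypotenuse = 2·(short leg).
Short leg = 49.16/√3 ≈ 49.16/1.73205 ≈ 28.3825
Hypotenuse = 2·28.3825 ≈ 56.7651

Short leg = 28.38, Hypotenuse = 56.77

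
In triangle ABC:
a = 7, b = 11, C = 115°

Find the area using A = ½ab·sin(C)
A = ½·a·b·sin(C) = ½·7·11·sin(115°)
sin(115°) ≈ 0.906308
A ≈ ½·77·0.906308 = 38.5·0.906308 ≈ 34.8928

Area = 34.89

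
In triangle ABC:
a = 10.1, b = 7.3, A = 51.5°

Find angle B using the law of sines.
a/sin(A) = b/sin(B)  ⇒  sin(B) = b·sin(A)/a = 7.3·sin(51.5°)/10.1
sin(51.5°) ≈ 0.782608
sin(B) ≈ 7.3·0.782608/10.1 ≈ 5.71304/10.1 ≈ 0.565647
B = arcsin(0.565647) ≈ 34.4473°
(Since b ≤ a we need B ≤ A, so the obtuse alternative 180° − 34.4473° ≈ 145.553° is rejected.)

B = 34.45°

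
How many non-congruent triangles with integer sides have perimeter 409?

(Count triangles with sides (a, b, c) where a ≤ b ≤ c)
Let a ≤ b ≤ c with a + b + c = 409. The only binding inequality is a + b > c, i.e. 409 − c > c, so c < 409/2; and c ≥ 409/3 since c is the largest side.
So 137 ≤ c ≤ 204. For each c, b runs from ⌈(409 − c)/2⌉ up to c (then a = 409 − b − c satisfies 1 ≤ a ≤ b automatically), giving c − ⌈(409 − c)/2⌉ + 1 choices.
Summing over c: 2 + 3 + 5 + 6 + … + 101 + 102  (68 terms, c = 137, …, 204) = 3536
Check (closed form: nearest integer to p²/48 for even p, (p+3)²/48 for odd p): (409+3)²/48 = 412²/48 = 169744/48 ≈ 3536.33 → 3536

3536 triangles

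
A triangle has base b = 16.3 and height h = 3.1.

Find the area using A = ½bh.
A = ½·b·h = ½·16.3·3.1 = ½·50.53 = 25.265

Area = 25.265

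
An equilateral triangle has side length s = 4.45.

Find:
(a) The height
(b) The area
(a) The height splits the triangle into two 30-60-90 halves: h = s·√3/2 = 4.45·1.73205/2 ≈ 7.70763/2 ≈ 3.85381
(b) Area = (√3/4)·s² = (√3/4)·4.45² = (√3/4)·19.8025 ≈ 0.433013·19.8025 ≈ 8.57473

Height = 3.854, Area = 8.575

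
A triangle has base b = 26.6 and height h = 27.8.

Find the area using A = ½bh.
A = ½·b·h = ½·26.6·27.8 = ½·739.48 = 369.74

Area = 369.74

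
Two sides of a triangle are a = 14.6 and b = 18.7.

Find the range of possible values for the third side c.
Triangle inequality: |a − b| < c < a + b
|a − b| = |14.6 − 18.7| = 4.1
a + b = 14.6 + 18.7 = 33.3

4.1 < c < 33.3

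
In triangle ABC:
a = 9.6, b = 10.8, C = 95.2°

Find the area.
Two sides and the included angle (SAS): A = ½·a·b·sin(C) = ½·9.6·10.8·sin(95.2°)
sin(95.2°) ≈ 0.995884
A ≈ ½·103.68·0.995884 = 51.84·0.995884 ≈ 51.6266

Area = 51.63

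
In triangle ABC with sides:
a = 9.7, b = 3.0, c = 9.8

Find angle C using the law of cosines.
c² = a² + b² − 2ab·cos(C)  ⇒  cos(C) = (a² + b² − c²)/(2ab)
cos(C) = (9.7² + 3.0² − 9.8²)/(2·9.7·3.0) = (94.09 + 9 − 96.04)/58.2 = 7.05/58.2 ≈ 0.121134
C = arccos(0.121134) ≈ 83.0424°

C = 83.04°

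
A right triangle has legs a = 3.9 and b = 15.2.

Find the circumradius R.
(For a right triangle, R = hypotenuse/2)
Hypotenuse c = √(a² + b²) = √(15.21 + 231.04) = √246.25 ≈ 15.6924
R = c/2 ≈ 15.6924/2 ≈ 7.84618

R = 7.846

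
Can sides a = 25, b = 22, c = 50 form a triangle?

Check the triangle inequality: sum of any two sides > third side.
a + b vs c: 25 + 22 = 47 ≤ 50  ✗
a + c vs b: 25 + 50 = 75 > 22  ✓
b + c vs a: 22 + 50 = 72 > 25  ✓

No: 25 + 22 = 47 is not > 50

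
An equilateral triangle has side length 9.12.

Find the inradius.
r = Area/s with s the semi-perimeter.
Area = (√3/4)·9.12² = (√3/4)·83.1744 ≈ 0.433013·83.1744 ≈ 36.0156
s = 3·9.12/2 = 13.68
r ≈ 36.0156/13.68 ≈ 2.63272
(Equivalently r = side/(2√3) = 9.12/3.4641 ≈ 2.63272.)

r = 2.633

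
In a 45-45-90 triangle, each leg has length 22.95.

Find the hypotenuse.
In a 45-45-90 triangle the sides are in ratio 1 : 1 : √2, so hypotenuse = leg·√2.
Hypotenuse = 22.95·√2 ≈ 22.95·1.41421 ≈ 32.4562

Hypotenuse = 22.95√2 = 32.46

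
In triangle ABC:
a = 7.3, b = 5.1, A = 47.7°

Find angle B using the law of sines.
a/sin(A) = b/sin(B)  ⇒  sin(B) = b·sin(A)/a = 5.1·sin(47.7°)/7.3
sin(47.7°) ≈ 0.739631
sin(B) ≈ 5.1·0.739631/7.3 ≈ 3.77212/7.3 ≈ 0.516729
B = arcsin(0.516729) ≈ 31.1131°
(Since b ≤ a we need B ≤ A, so the obtuse alternative 180° − 31.1131° ≈ 148.887° is rejected.)

B = 31.11°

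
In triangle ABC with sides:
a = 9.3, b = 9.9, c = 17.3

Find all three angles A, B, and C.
Law of cosines for each angle (a² = 86.49, b² = 98.01, c² = 299.29):
cos(A) = (b² + c² − a²)/(2bc) = (98.01 + 299.29 − 86.49)/(2·9.9·17.3) = 310.81/342.54 ≈ 0.907368  ⇒  A ≈ 24.8558°
cos(B) = (a² + c² − b²)/(2ac) = (86.49 + 299.29 − 98.01)/(2·9.3·17.3) = 287.77/321.78 ≈ 0.894307  ⇒  B ≈ 26.5805°
cos(C) = (a² + b² − c²)/(2ab) = (86.49 + 98.01 − 299.29)/(2·9.3·9.9) = -114.79/184.14 ≈ -0.623384  ⇒  C ≈ 128.564°
Check: A + B + C ≈ 180°

A = 24.86°, B = 26.58°, C = 128.6°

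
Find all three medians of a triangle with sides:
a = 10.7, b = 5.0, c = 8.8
Median formula: m_a = ½√(2b² + 2c² − a²) (and cyclically). a² = 114.49, b² = 25, c² = 77.44.
m_a = ½√(2·25 + 2·77.44 − 114.49) = ½√90.39 ≈ ½·9.50737 ≈ 4.75368
m_b = ½√(2·114.49 + 2·77.44 − 25) = ½√358.86 ≈ ½·18.9436 ≈ 9.4718
m_c = ½√(2·114.49 + 2·25 − 77.44) = ½√201.54 ≈ ½·14.1965 ≈ 7.09824

m_a = 4.754, m_b = 9.472, m_c = 7.098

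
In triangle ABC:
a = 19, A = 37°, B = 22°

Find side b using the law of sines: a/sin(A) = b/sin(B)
a/sin(A) = b/sin(B)  ⇒  b = a·sin(B)/sin(A) = 19·sin(22°)/sin(37°)
sin(22°) ≈ 0.374607, sin(37°) ≈ 0.601815
b ≈ 19·0.374607/0.601815 ≈ 7.11753/0.601815 ≈ 11.8268

b = 11.83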